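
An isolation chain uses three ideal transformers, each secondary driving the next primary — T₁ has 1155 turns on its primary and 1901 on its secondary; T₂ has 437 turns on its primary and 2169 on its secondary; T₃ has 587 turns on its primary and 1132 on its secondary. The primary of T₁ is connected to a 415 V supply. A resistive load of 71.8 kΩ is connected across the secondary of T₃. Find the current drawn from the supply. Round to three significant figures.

Secondary of T₁: V = 415.00 × 1901/1155 = 683.04 V.
Secondary of T₂: V = 683.04 × 2169/437 = 3390.2 V.
Secondary of T₃: V = 3390.2 × 1132/587 = 6537.8 V.
I_load = 6537.8/71800 = 0.091056 A, so P_out = 6537.8 × 0.091056 = 595.31 W.
All ideal ⇒ P_in = P_out, so I_supply = 595.31/415 = 1.43 A.

I_supply ≈ 1.43 A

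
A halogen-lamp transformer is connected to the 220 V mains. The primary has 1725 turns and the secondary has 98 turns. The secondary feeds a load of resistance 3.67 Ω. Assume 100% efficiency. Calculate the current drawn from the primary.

I_p ≈ 0.193 A

V_s = V_p × N_s/N_p = 220 × 98/1725 = 12.499 V.
I_s = V_s/R = 12.499/3.67 = 3.4056 A.
For an ideal transformer I_p N_p = I_s N_s, so I_p = 3.4056 × 98/1725 = 0.193 A.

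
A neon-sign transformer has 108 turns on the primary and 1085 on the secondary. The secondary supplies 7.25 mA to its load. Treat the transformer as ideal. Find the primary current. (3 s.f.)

For an ideal transformer I_p/I_s = N_s/N_p, so I_p = 0.00725 × 1085/108 = 0.0728 A.

I_p ≈ 0.0728 A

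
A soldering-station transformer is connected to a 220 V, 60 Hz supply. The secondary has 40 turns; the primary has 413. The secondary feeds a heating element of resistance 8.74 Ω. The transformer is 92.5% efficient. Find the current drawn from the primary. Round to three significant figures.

I_p ≈ 0.255 A

V_s = 220 × 40/413 = 21.308 V.
I_s = V_s/R = 21.308/8.74 = 2.4379 A.
P_out = V_s I_s = 21.308 × 2.4379 = 51.946 W.
P_in = P_out/η = 51.946/0.925 = 56.158 W.
I_p = P_in/V_p = 56.158/220 = 0.255 A.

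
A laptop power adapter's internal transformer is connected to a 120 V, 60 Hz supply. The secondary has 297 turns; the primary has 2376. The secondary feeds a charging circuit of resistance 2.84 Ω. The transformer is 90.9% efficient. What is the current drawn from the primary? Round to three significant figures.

V_s = 120 × 297/2376 = 15.000 V.
I_s = V_s/R = 15.000/2.84 = 5.2817 A.
P_out = V_s I_s = 15.000 × 5.2817 = 79.225 W.
P_in = P_out/η = 79.225/0.909 = 87.157 W.
I_p = P_in/V_p = 87.157/120 = 0.726 A.

I_p ≈ 0.726 A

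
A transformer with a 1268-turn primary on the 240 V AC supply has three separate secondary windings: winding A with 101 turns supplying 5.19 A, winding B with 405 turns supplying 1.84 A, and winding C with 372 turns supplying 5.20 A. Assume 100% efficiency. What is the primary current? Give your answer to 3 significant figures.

I_p ≈ 2.53 A

V_A = 240 × 101/1268 = 19.117 V; V_B = 240 × 405/1268 = 76.656 V; V_C = 240 × 372/1268 = 70.410 V.
P_out = V_A I_A + V_B I_B + V_C I_C = 19.117×5.19 + 76.656×1.84 + 70.410×5.20 = 99.216 + 141.05 + 366.13 = 606.40 W.
Ideal ⇒ P_in = P_out, so I_p = P_out/V_p = 606.40/240 = 2.53 A.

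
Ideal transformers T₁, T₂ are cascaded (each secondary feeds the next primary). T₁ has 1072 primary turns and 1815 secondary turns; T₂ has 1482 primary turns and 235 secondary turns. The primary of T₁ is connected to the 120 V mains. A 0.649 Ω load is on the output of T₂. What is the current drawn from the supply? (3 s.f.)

I_supply ≈ 13.3 A

Secondary of T₁: V = 120.00 × 1815/1072 = 203.17 V.
Secondary of T₂: V = 203.17 × 235/1482 = 32.217 V.
I_load = 32.217/0.649 = 49.641 A, so P_out = 32.217 × 49.641 = 1599.3 W.
All ideal ⇒ P_in = P_out, so I_supply = 1599.3/120 = 13.3 A.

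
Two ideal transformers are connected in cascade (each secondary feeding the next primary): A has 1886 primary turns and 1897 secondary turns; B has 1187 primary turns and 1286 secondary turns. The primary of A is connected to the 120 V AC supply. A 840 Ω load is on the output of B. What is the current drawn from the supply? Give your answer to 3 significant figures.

After A: V = 120.00 × 1897/1886 = 120.70 V.
After B: V = 120.70 × 1286/1187 = 130.77 V.
I_load = 130.77/840 = 0.15567 A, so P_out = 130.77 × 0.15567 = 20.357 W.
All ideal ⇒ P_in = P_out, so I_supply = 20.357/120 = 0.170 A.

I_supply ≈ 0.170 A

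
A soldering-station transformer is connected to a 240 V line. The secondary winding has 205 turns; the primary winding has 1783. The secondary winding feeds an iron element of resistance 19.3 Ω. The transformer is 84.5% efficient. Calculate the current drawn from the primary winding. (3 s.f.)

I_p ≈ 0.195 A

V_s = 240 × 205/1783 = 27.594 V.
I_s = V_s/R = 27.594/19.3 = 1.4297 A.
P_out = V_s I_s = 27.594 × 1.4297 = 39.452 W.
P_in = P_out/η = 39.452/0.845 = 46.689 W.
I_p = P_in/V_p = 46.689/240 = 0.195 A.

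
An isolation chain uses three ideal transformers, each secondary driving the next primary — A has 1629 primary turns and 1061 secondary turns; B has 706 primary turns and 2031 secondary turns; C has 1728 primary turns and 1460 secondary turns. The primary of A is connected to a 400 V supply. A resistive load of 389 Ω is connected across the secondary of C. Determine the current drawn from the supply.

I_supply ≈ 2.58 A

After A: V = 400.00 × 1061/1629 = 260.53 V.
After B: V = 260.53 × 2031/706 = 749.48 V.
After C: V = 749.48 × 1460/1728 = 633.24 V.
I_load = 633.24/389 = 1.6279 A, so P_out = 633.24 × 1.6279 = 1030.8 W.
All ideal ⇒ P_in = P_out, so I_supply = 1030.8/400 = 2.58 A.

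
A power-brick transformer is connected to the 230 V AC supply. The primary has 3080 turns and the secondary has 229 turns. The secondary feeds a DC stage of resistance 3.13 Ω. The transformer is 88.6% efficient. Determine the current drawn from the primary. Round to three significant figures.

V_s = 230 × 229/3080 = 17.101 V.
I_s = V_s/R = 17.101/3.13 = 5.4635 A.
P_out = V_s I_s = 17.101 × 5.4635 = 93.429 W.
P_in = P_out/η = 93.429/0.886 = 105.45 W.
I_p = P_in/V_p = 105.45/230 = 0.458 A.

I_p ≈ 0.458 A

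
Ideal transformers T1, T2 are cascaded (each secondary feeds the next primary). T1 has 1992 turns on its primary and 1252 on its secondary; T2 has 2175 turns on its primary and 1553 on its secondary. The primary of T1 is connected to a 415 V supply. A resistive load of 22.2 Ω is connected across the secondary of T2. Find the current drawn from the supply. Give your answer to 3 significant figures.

I_supply ≈ 3.76 A

Secondary of T1: V = 415.00 × 1252/1992 = 260.83 V.
Secondary of T2: V = 260.83 × 1553/2175 = 186.24 V.
I_load = 186.24/22.2 = 8.3892 A, so P_out = 186.24 × 8.3892 = 1562.4 W.
All ideal ⇒ P_in = P_out, so I_supply = 1562.4/415 = 3.76 A.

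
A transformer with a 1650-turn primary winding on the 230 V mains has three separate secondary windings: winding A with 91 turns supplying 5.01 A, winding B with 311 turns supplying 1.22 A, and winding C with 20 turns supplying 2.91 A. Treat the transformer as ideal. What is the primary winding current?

I_p ≈ 0.542 A

V_A = 230 × 91/1650 = 12.685 V; V_B = 230 × 311/1650 = 43.352 V; V_C = 230 × 20/1650 = 2.7879 V.
P_out = V_A I_A + V_B I_B + V_C I_C = 12.685×5.01 + 43.352×1.22 + 2.7879×2.91 = 63.551 + 52.889 + 8.1127 = 124.55 W.
Ideal ⇒ P_in = P_out, so I_p = P_out/V_p = 124.55/230 = 0.542 A.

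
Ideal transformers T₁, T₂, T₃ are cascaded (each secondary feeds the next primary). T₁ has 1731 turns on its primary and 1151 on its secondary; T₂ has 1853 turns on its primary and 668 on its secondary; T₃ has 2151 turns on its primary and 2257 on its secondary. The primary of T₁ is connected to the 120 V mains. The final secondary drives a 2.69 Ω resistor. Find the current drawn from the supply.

I_supply ≈ 2.82 A

Secondary of T₁: V = 120.00 × 1151/1731 = 79.792 V.
Secondary of T₂: V = 79.792 × 668/1853 = 28.765 V.
Secondary of T₃: V = 28.765 × 2257/2151 = 30.182 V.
I_load = 30.182/2.69 = 11.220 A, so P_out = 30.182 × 11.220 = 338.65 W.
All ideal ⇒ P_in = P_out, so I_supply = 338.65/120 = 2.82 A.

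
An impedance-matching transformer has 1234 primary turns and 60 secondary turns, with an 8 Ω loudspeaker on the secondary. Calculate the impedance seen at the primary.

Z_p ≈ 3380 Ω

Z_p = (N_p/N_s)² × Z_s = (1234/60)² × 8 = 3380 Ω.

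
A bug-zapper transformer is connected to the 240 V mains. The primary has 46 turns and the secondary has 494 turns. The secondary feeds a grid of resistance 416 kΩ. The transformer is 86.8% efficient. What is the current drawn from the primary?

I_p ≈ 0.0767 A

V_s = 240 × 494/46 = 2577.4 V.
I_s = V_s/R = 2577.4/416000 = 0.0061957 A.
P_out = V_s I_s = 2577.4 × 0.0061957 = 15.969 W.
P_in = P_out/η = 15.969/0.868 = 18.397 W.
I_p = P_in/V_p = 18.397/240 = 0.0767 A.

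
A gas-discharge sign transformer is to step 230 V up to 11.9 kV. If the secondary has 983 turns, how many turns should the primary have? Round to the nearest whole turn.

N_p/N_s = V_p/V_s, so N_p = 983 × 230/11900 = 19.0 ≈ 19 turns.

N_p = 19 turns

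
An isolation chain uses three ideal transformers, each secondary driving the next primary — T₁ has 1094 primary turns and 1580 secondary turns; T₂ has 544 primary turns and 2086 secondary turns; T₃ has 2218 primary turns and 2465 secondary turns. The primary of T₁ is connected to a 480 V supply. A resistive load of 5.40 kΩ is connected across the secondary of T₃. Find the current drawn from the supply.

I_supply ≈ 3.37 A

After T₁: V = 480.00 × 1580/1094 = 693.24 V.
After T₂: V = 693.24 × 2086/544 = 2658.3 V.
After T₃: V = 2658.3 × 2465/2218 = 2954.3 V.
I_load = 2954.3/5400 = 0.54709 A, so P_out = 2954.3 × 0.54709 = 1616.3 W.
All ideal ⇒ P_in = P_out, so I_supply = 1616.3/480 = 3.37 A.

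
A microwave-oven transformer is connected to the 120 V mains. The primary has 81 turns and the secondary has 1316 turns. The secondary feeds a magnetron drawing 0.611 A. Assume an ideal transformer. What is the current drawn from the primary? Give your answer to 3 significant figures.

I_p ≈ 9.93 A

For an ideal transformer I_p N_p = I_s N_s, so I_p = 0.611 × 1316/81 = 9.93 A.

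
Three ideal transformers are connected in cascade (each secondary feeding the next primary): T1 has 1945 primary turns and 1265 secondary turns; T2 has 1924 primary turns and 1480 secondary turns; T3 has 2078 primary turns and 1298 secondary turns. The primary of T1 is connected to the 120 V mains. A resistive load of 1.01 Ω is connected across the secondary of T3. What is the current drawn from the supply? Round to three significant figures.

After T1: V = 120.00 × 1265/1945 = 78.046 V.
After T2: V = 78.046 × 1480/1924 = 60.036 V.
After T3: V = 60.036 × 1298/2078 = 37.501 V.
I_load = 37.501/1.01 = 37.129 A, so P_out = 37.501 × 37.129 = 1392.4 W.
All ideal ⇒ P_in = P_out, so I_supply = 1392.4/120 = 11.6 A.

I_supply ≈ 11.6 A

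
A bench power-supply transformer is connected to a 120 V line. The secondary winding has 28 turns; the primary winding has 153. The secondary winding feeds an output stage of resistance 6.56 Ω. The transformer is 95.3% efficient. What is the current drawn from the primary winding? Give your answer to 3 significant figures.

V_s = 120 × 28/153 = 21.961 V.
I_s = V_s/R = 21.961/6.56 = 3.3477 A.
P_out = V_s I_s = 21.961 × 3.3477 = 73.518 W.
P_in = P_out/η = 73.518/0.953 = 77.143 W.
I_p = P_in/V_p = 77.143/120 = 0.643 A.

I_p ≈ 0.643 A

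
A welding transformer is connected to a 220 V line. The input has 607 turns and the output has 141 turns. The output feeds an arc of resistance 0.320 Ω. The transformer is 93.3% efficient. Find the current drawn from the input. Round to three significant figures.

I_in ≈ 39.8 A

V_out = 220 × 141/607 = 51.104 V.
I_out = V_out/R = 51.104/0.320 = 159.70 A.
P_out = V_out I_out = 51.104 × 159.70 = 8161.2 W.
P_in = P_out/η = 8161.2/0.933 = 8747.3 W.
I_in = P_in/V_in = 8747.3/220 = 39.8 A.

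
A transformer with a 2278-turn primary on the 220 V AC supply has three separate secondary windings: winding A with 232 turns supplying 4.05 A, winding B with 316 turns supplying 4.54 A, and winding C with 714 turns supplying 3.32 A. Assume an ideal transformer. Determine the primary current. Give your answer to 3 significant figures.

I_p ≈ 2.08 A

V_A = 220 × 232/2278 = 22.406 V; V_B = 220 × 316/2278 = 30.518 V; V_C = 220 × 714/2278 = 68.955 V.
P_out = V_A I_A + V_B I_B + V_C I_C = 22.406×4.05 + 30.518×4.54 + 68.955×3.32 = 90.743 + 138.55 + 228.93 = 458.23 W.
Ideal ⇒ P_in = P_out, so I_p = P_out/V_p = 458.23/220 = 2.08 A.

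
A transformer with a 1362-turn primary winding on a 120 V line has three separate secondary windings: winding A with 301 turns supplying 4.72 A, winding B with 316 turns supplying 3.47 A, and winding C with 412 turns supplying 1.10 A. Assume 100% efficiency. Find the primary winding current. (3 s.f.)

I_p ≈ 2.18 A

V_A = 120 × 301/1362 = 26.520 V; V_B = 120 × 316/1362 = 27.841 V; V_C = 120 × 412/1362 = 36.300 V.
P_out = V_A I_A + V_B I_B + V_C I_C = 26.520×4.72 + 27.841×3.47 + 36.300×1.10 = 125.17 + 96.610 + 39.930 = 261.71 W.
Ideal ⇒ P_in = P_out, so I_p = P_out/V_p = 261.71/120 = 2.18 A.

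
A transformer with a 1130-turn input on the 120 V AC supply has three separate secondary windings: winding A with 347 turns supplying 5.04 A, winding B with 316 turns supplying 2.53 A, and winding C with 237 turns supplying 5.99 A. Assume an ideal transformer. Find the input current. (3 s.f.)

V_A = 120 × 347/1130 = 36.850 V; V_B = 120 × 316/1130 = 33.558 V; V_C = 120 × 237/1130 = 25.168 V.
P_out = V_A I_A + V_B I_B + V_C I_C = 36.850×5.04 + 33.558×2.53 + 25.168×5.99 = 185.72 + 84.901 + 150.76 = 421.38 W.
Ideal ⇒ P_in = P_out, so I_in = P_out/V_in = 421.38/120 = 3.51 A.

I_in ≈ 3.51 A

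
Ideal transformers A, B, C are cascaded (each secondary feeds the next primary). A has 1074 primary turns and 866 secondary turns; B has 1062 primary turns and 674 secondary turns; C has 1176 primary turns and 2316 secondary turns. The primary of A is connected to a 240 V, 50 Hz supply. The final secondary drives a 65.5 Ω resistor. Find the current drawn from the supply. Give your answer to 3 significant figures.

I_supply ≈ 3.72 A

After A: V = 240.00 × 866/1074 = 193.52 V.
After B: V = 193.52 × 674/1062 = 122.82 V.
After C: V = 122.82 × 2316/1176 = 241.88 V.
I_load = 241.88/65.5 = 3.6928 A, so P_out = 241.88 × 3.6928 = 893.19 W.
All ideal ⇒ P_in = P_out, so I_supply = 893.19/240 = 3.72 A.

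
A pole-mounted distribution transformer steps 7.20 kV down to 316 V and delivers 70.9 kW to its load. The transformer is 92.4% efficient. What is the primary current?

I_p ≈ 10.7 A

P_in = P_out/η = 70900/0.924 = 76732 W.
I_p = P_in/V_p = 76732/7200 = 10.7 A.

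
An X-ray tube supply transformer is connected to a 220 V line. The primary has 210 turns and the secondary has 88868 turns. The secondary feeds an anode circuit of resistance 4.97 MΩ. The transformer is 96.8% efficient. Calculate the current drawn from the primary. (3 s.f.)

I_p ≈ 8.19 A

V_s = 220 × 88868/210 = 93100 V.
I_s = V_s/R = 93100/(4.97×10^6) = 0.018732 A.
P_out = V_s I_s = 93100 × 0.018732 = 1744.0 W.
P_in = P_out/η = 1744.0/0.968 = 1801.6 W.
I_p = P_in/V_p = 1801.6/220 = 8.19 A.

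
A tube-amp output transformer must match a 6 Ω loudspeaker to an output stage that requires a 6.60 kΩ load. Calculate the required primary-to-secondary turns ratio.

Z_p/Z_s = (N_p/N_s)², so N_p/N_s = √(6600/6) = √1100 = 33.2.

N_p/N_s ≈ 33.2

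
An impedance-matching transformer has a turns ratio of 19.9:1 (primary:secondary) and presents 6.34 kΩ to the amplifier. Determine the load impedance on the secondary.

Z_s = Z_p/(N_p/N_s)² = 6340/19.9² = 16.0 Ω.

Z_s ≈ 16.0 Ω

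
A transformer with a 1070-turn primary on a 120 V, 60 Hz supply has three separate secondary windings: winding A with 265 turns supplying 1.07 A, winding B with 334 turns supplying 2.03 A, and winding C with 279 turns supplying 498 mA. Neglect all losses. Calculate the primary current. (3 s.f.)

V_A = 120 × 265/1070 = 29.720 V; V_B = 120 × 334/1070 = 37.458 V; V_C = 120 × 279/1070 = 31.290 V.
P_out = V_A I_A + V_B I_B + V_C I_C = 29.720×1.07 + 37.458×2.03 + 31.290×0.498 = 31.800 + 76.040 + 15.582 = 123.42 W.
Ideal ⇒ P_in = P_out, so I_p = P_out/V_p = 123.42/120 = 1.03 A.

I_p ≈ 1.03 A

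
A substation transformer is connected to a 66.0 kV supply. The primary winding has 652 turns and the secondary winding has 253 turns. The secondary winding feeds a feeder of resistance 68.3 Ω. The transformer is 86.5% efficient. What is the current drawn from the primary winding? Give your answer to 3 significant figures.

V_s = 66000 × 253/652 = 25610 V.
I_s = V_s/R = 25610/68.3 = 374.97 A.
P_out = V_s I_s = 25610 × 374.97 = 9.6031×10^6 W.
P_in = P_out/η = 9.6031×10^6/0.865 = 1.1102×10^7 W.
I_p = P_in/V_p = 1.1102×10^7/66000 = 168 A.

I_p ≈ 168 A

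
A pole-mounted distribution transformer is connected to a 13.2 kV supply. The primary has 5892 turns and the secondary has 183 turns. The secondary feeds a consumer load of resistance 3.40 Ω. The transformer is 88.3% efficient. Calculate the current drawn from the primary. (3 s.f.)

I_p ≈ 4.24 A

V_s = 13200 × 183/5892 = 409.98 V.
I_s = V_s/R = 409.98/3.40 = 120.58 A.
P_out = V_s I_s = 409.98 × 120.58 = 49436 W.
P_in = P_out/η = 49436/0.883 = 55987 W.
I_p = P_in/V_p = 55987/13200 = 4.24 A.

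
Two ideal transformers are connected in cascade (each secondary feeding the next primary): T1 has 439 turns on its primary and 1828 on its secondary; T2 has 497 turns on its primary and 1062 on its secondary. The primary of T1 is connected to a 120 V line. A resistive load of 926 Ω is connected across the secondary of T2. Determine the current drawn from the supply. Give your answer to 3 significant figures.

Secondary of T1: V = 120.00 × 1828/439 = 499.68 V.
Secondary of T2: V = 499.68 × 1062/497 = 1067.7 V.
I_load = 1067.7/926 = 1.1531 A, so P_out = 1067.7 × 1.1531 = 1231.2 W.
All ideal ⇒ P_in = P_out, so I_supply = 1231.2/120 = 10.3 A.

I_supply ≈ 10.3 A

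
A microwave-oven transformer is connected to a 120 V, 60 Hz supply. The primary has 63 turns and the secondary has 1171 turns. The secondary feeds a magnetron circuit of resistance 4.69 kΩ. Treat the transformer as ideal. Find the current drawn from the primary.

I_p ≈ 8.84 A

V_s = V_p × N_s/N_p = 120 × 1171/63 = 2230.5 V.
I_s = V_s/R = 2230.5/4690 = 0.47558 A.
For an ideal transformer I_p N_p = I_s N_s, so I_p = 0.47558 × 1171/63 = 8.84 A.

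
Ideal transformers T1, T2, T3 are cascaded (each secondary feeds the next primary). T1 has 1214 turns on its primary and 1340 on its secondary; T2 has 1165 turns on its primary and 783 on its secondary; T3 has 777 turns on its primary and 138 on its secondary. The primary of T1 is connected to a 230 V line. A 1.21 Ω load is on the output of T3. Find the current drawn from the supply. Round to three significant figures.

Secondary of T1: V = 230.00 × 1340/1214 = 253.87 V.
Secondary of T2: V = 253.87 × 783/1165 = 170.63 V.
Secondary of T3: V = 170.63 × 138/777 = 30.305 V.
I_load = 30.305/1.21 = 25.045 A, so P_out = 30.305 × 25.045 = 758.98 W.
All ideal ⇒ P_in = P_out, so I_supply = 758.98/230 = 3.30 A.

I_supply ≈ 3.30 A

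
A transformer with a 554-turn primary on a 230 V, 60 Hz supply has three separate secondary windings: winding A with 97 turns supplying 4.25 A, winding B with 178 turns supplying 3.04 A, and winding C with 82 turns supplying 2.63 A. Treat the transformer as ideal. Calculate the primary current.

I_p ≈ 2.11 A

V_A = 230 × 97/554 = 40.271 V; V_B = 230 × 178/554 = 73.899 V; V_C = 230 × 82/554 = 34.043 V.
P_out = V_A I_A + V_B I_B + V_C I_C = 40.271×4.25 + 73.899×3.04 + 34.043×2.63 = 171.15 + 224.65 + 89.534 = 485.34 W.
Ideal ⇒ P_in = P_out, so I_p = P_out/V_p = 485.34/230 = 2.11 A.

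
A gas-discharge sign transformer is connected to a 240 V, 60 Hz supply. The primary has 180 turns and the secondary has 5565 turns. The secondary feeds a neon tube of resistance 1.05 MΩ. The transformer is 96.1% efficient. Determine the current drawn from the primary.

V_s = 240 × 5565/180 = 7420.0 V.
I_s = V_s/R = 7420.0/(1.05×10^6) = 0.0070667 A.
P_out = V_s I_s = 7420.0 × 0.0070667 = 52.435 W.
P_in = P_out/η = 52.435/0.961 = 54.563 W.
I_p = P_in/V_p = 54.563/240 = 0.227 A.

I_p ≈ 0.227 A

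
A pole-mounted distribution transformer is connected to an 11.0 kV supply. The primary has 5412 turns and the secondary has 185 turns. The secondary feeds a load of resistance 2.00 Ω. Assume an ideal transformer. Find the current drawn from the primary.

V_s = V_p × N_s/N_p = 11000 × 185/5412 = 376.02 V.
I_s = V_s/R = 376.02/2.00 = 188.01 A.
For an ideal transformer I_p N_p = I_s N_s, so I_p = 188.01 × 185/5412 = 6.43 A.

I_p ≈ 6.43 A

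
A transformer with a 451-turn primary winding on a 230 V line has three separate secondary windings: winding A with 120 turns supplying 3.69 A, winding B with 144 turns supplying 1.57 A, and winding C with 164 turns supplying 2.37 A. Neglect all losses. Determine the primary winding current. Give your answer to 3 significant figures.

V_A = 230 × 120/451 = 61.197 V; V_B = 230 × 144/451 = 73.437 V; V_C = 230 × 164/451 = 83.636 V.
P_out = V_A I_A + V_B I_B + V_C I_C = 61.197×3.69 + 73.437×1.57 + 83.636×2.37 = 225.82 + 115.30 + 198.22 = 539.33 W.
Ideal ⇒ P_in = P_out, so I_p = P_out/V_p = 539.33/230 = 2.34 A.

I_p ≈ 2.34 A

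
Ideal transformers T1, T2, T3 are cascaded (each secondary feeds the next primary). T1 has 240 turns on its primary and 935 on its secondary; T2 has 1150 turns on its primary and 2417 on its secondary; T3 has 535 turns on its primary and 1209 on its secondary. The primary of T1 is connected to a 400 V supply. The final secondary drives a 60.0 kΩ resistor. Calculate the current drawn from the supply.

After T1: V = 400.00 × 935/240 = 1558.3 V.
After T2: V = 1558.3 × 2417/1150 = 3275.2 V.
After T3: V = 3275.2 × 1209/535 = 7401.4 V.
I_load = 7401.4/60000 = 0.12336 A, so P_out = 7401.4 × 0.12336 = 913.00 W.
All ideal ⇒ P_in = P_out, so I_supply = 913.00/400 = 2.28 A.

I_supply ≈ 2.28 A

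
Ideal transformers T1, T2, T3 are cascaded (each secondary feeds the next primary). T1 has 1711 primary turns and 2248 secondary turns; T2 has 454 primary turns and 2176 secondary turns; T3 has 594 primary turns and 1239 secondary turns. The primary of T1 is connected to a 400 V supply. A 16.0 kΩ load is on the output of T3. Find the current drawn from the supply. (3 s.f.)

I_supply ≈ 4.31 A

After T1: V = 400.00 × 2248/1711 = 525.54 V.
After T2: V = 525.54 × 2176/454 = 2518.9 V.
After T3: V = 2518.9 × 1239/594 = 5254.0 V.
I_load = 5254.0/16000 = 0.32838 A, so P_out = 5254.0 × 0.32838 = 1725.3 W.
All ideal ⇒ P_in = P_out, so I_supply = 1725.3/400 = 4.31 A.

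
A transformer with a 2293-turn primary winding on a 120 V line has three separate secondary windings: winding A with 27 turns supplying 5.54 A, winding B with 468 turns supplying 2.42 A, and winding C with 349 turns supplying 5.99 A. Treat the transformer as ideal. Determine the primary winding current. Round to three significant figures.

I_p ≈ 1.47 A

V_A = 120 × 27/2293 = 1.4130 V; V_B = 120 × 468/2293 = 24.492 V; V_C = 120 × 349/2293 = 18.264 V.
P_out = V_A I_A + V_B I_B + V_C I_C = 1.4130×5.54 + 24.492×2.42 + 18.264×5.99 = 7.8280 + 59.270 + 109.40 = 176.50 W.
Ideal ⇒ P_in = P_out, so I_p = P_out/V_p = 176.50/120 = 1.47 A.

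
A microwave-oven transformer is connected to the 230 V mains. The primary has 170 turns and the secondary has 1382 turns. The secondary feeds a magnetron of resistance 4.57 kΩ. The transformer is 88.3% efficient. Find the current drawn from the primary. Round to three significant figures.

V_s = 230 × 1382/170 = 1869.8 V.
I_s = V_s/R = 1869.8/4570 = 0.40914 A.
P_out = V_s I_s = 1869.8 × 0.40914 = 764.99 W.
P_in = P_out/η = 764.99/0.883 = 866.36 W.
I_p = P_in/V_p = 866.36/230 = 3.77 A.

I_p ≈ 3.77 A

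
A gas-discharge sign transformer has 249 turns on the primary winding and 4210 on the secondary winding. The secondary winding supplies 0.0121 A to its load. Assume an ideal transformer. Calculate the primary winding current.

For an ideal transformer I_p/I_s = N_s/N_p, so I_p = 0.0121 × 4210/249 = 0.205 A.

I_p ≈ 0.205 A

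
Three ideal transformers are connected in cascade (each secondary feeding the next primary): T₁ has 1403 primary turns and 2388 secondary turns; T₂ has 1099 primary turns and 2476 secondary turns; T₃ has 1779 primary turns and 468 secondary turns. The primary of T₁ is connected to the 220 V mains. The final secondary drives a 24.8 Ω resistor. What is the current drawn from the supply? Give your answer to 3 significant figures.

I_supply ≈ 9.03 A

Secondary of T₁: V = 220.00 × 2388/1403 = 374.45 V.
Secondary of T₂: V = 374.45 × 2476/1099 = 843.63 V.
Secondary of T₃: V = 843.63 × 468/1779 = 221.93 V.
I_load = 221.93/24.8 = 8.9489 A, so P_out = 221.93 × 8.9489 = 1986.1 W.
All ideal ⇒ P_in = P_out, so I_supply = 1986.1/220 = 9.03 A.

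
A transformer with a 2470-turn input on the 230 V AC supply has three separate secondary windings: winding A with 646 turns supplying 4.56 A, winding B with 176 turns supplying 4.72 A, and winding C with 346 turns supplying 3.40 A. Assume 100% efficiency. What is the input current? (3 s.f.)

I_in ≈ 2.01 A

V_A = 230 × 646/2470 = 60.154 V; V_B = 230 × 176/2470 = 16.389 V; V_C = 230 × 346/2470 = 32.219 V.
P_out = V_A I_A + V_B I_B + V_C I_C = 60.154×4.56 + 16.389×4.72 + 32.219×3.40 = 274.30 + 77.354 + 109.54 = 461.20 W.
Ideal ⇒ P_in = P_out, so I_in = P_out/V_in = 461.20/230 = 2.01 A.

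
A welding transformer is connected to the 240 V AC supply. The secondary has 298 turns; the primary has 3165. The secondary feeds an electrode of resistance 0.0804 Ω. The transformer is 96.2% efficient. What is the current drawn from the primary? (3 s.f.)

V_s = 240 × 298/3165 = 22.597 V.
I_s = V_s/R = 22.597/0.0804 = 281.06 A.
P_out = V_s I_s = 22.597 × 281.06 = 6351.1 W.
P_in = P_out/η = 6351.1/0.962 = 6602.0 W.
I_p = P_in/V_p = 6602.0/240 = 27.5 A.

I_p ≈ 27.5 A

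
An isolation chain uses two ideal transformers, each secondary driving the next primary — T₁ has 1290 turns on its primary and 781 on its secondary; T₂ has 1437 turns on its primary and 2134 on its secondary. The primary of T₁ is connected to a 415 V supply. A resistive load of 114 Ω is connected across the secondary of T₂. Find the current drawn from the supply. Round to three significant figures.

After T₁: V = 415.00 × 781/1290 = 251.25 V.
After T₂: V = 251.25 × 2134/1437 = 373.12 V.
I_load = 373.12/114 = 3.2730 A, so P_out = 373.12 × 3.2730 = 1221.2 W.
All ideal ⇒ P_in = P_out, so I_supply = 1221.2/415 = 2.94 A.

I_supply ≈ 2.94 A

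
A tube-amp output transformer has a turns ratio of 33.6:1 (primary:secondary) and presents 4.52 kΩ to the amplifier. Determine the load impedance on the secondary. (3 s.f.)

Z_s = Z_p/(N_p/N_s)² = 4520/33.6² = 4.00 Ω.

Z_s ≈ 4.00 Ω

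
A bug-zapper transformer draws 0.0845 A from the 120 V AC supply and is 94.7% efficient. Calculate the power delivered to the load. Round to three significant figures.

P_in = V_in I_in = 120 × 0.0845 = 10.140 W.
P_out = η P_in = 0.947 × 10.140 = 9.60 W.

P_out ≈ 9.60 W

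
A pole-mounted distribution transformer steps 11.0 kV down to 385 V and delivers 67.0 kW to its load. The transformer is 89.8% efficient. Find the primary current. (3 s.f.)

I_p ≈ 6.78 A

P_in = P_out/η = 67000/0.898 = 74610 W.
I_p = P_in/V_p = 74610/11000 = 6.78 A.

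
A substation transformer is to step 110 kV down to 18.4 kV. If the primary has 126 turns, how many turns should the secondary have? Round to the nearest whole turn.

N_s/N_p = V_s/V_p, so N_s = 126 × 18400/110000 = 21.1 ≈ 21 turns.

N_s = 21 turns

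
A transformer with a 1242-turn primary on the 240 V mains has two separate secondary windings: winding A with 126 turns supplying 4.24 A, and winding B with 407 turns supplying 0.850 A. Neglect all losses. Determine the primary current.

I_p ≈ 0.709 A

V_A = 240 × 126/1242 = 24.348 V; V_B = 240 × 407/1242 = 78.647 V.
P_out = V_A I_A + V_B I_B = 24.348×4.24 + 78.647×0.850 = 103.23 + 66.850 = 170.09 W.
Ideal ⇒ P_in = P_out, so I_p = P_out/V_p = 170.09/240 = 0.709 A.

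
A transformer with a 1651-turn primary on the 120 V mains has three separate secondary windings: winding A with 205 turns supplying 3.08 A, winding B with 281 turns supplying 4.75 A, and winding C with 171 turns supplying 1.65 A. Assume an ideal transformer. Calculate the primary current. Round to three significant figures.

V_A = 120 × 205/1651 = 14.900 V; V_B = 120 × 281/1651 = 20.424 V; V_C = 120 × 171/1651 = 12.429 V.
P_out = V_A I_A + V_B I_B + V_C I_C = 14.900×3.08 + 20.424×4.75 + 12.429×1.65 = 45.892 + 97.014 + 20.508 = 163.41 W.
Ideal ⇒ P_in = P_out, so I_p = P_out/V_p = 163.41/120 = 1.36 A.

I_p ≈ 1.36 A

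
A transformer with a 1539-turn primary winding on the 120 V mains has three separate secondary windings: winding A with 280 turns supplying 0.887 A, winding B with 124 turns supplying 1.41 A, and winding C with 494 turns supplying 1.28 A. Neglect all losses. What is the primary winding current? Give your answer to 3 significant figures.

V_A = 120 × 280/1539 = 21.832 V; V_B = 120 × 124/1539 = 9.6686 V; V_C = 120 × 494/1539 = 38.519 V.
P_out = V_A I_A + V_B I_B + V_C I_C = 21.832×0.887 + 9.6686×1.41 + 38.519×1.28 = 19.365 + 13.633 + 49.304 = 82.302 W.
Ideal ⇒ P_in = P_out, so I_p = P_out/V_p = 82.302/120 = 0.686 A.

I_p ≈ 0.686 A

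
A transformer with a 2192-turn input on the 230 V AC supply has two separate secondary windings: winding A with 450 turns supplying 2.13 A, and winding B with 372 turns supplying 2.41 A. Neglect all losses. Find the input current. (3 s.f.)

V_A = 230 × 450/2192 = 47.217 V; V_B = 230 × 372/2192 = 39.033 V.
P_out = V_A I_A + V_B I_B = 47.217×2.13 + 39.033×2.41 = 100.57 + 94.069 = 194.64 W.
Ideal ⇒ P_in = P_out, so I_in = P_out/V_in = 194.64/230 = 0.846 A.

I_in ≈ 0.846 A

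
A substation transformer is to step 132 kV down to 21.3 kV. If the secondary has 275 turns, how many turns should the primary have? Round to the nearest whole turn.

N_p = 1704 turns

N_p/N_s = V_p/V_s, so N_p = 275 × 132000/21300 = 1704.2 ≈ 1704 turns.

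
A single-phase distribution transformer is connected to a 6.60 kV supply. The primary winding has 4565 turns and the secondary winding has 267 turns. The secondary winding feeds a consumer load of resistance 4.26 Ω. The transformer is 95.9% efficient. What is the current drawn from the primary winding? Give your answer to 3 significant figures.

V_s = 6600 × 267/4565 = 386.02 V.
I_s = V_s/R = 386.02/4.26 = 90.616 A.
P_out = V_s I_s = 386.02 × 90.616 = 34980 W.
P_in = P_out/η = 34980/0.959 = 36475 W.
I_p = P_in/V_p = 36475/6600 = 5.53 A.

I_p ≈ 5.53 A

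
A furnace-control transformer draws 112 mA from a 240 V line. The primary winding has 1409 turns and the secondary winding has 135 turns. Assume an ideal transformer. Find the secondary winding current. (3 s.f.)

I_s/I_p = N_p/N_s, so I_s = 0.112 × 1409/135 = 1.17 A.

I_s ≈ 1.17 A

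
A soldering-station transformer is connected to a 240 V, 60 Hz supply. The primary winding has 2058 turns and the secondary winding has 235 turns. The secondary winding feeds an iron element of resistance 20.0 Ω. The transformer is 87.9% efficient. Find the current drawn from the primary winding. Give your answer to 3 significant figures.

V_s = 240 × 235/2058 = 27.405 V.
I_s = V_s/R = 27.405/20.0 = 1.3703 A.
P_out = V_s I_s = 27.405 × 1.3703 = 37.552 W.
P_in = P_out/η = 37.552/0.879 = 42.722 W.
I_p = P_in/V_p = 42.722/240 = 0.178 A.

I_p ≈ 0.178 A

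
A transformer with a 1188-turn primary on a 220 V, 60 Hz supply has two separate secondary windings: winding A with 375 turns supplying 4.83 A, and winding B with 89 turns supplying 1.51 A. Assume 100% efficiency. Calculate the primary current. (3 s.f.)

V_A = 220 × 375/1188 = 69.444 V; V_B = 220 × 89/1188 = 16.481 V.
P_out = V_A I_A + V_B I_B = 69.444×4.83 + 16.481×1.51 = 335.42 + 24.887 = 360.30 W.
Ideal ⇒ P_in = P_out, so I_p = P_out/V_p = 360.30/220 = 1.64 A.

I_p ≈ 1.64 A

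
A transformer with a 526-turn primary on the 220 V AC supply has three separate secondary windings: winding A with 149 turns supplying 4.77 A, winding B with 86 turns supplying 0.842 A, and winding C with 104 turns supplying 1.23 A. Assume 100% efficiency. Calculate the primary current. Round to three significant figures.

V_A = 220 × 149/526 = 62.319 V; V_B = 220 × 86/526 = 35.970 V; V_C = 220 × 104/526 = 43.498 V.
P_out = V_A I_A + V_B I_B + V_C I_C = 62.319×4.77 + 35.970×0.842 + 43.498×1.23 = 297.26 + 30.286 + 53.503 = 381.05 W.
Ideal ⇒ P_in = P_out, so I_p = P_out/V_p = 381.05/220 = 1.73 A.

I_p ≈ 1.73 A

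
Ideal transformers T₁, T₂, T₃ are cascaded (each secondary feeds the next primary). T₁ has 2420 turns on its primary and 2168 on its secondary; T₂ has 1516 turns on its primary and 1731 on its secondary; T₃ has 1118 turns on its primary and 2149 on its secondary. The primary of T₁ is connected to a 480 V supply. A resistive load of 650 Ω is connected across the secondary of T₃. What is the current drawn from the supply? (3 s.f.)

I_supply ≈ 2.85 A

After T₁: V = 480.00 × 2168/2420 = 430.02 V.
After T₂: V = 430.02 × 1731/1516 = 491.00 V.
After T₃: V = 491.00 × 2149/1118 = 943.79 V.
I_load = 943.79/650 = 1.4520 A, so P_out = 943.79 × 1.4520 = 1370.4 W.
All ideal ⇒ P_in = P_out, so I_supply = 1370.4/480 = 2.85 A.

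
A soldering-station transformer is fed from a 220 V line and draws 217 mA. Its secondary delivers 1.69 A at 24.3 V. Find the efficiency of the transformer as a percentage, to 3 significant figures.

P_in = 220 × 0.217 = 47.7400 W.
P_out = 24.3 × 1.69 = 41.0670 W.
η = P_out/P_in = 41.0670/47.7400 = 0.860.

η ≈ 86.0%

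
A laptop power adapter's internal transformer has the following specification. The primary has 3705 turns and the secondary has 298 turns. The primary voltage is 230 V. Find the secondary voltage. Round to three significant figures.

V_s ≈ 18.5 V

V_s/V_p = N_s/N_p, so V_s = 230 × 298/3705 = 18.5 V.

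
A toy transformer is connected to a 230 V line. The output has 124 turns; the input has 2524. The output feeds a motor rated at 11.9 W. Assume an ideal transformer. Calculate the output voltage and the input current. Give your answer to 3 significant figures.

V_out ≈ 11.3 V, I_in ≈ 0.0517 A

V_out = V_in × N_out/N_in = 230 × 124/2524 = 11.300 V.
I_out = P/V_out = 11.9/11.300 = 1.0531 A.
I_in = I_out × N_out/N_in = 1.0531 × 124/2524 = 0.0517 A.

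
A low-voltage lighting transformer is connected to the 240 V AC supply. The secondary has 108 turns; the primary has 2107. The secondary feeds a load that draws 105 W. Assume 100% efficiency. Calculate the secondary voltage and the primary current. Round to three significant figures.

V_s ≈ 12.3 V, I_p ≈ 0.438 A

V_s = V_p × N_s/N_p = 240 × 108/2107 = 12.302 V.
I_s = P/V_s = 105/12.302 = 8.5353 A.
I_p = I_s × N_s/N_p = 8.5353 × 108/2107 = 0.438 A.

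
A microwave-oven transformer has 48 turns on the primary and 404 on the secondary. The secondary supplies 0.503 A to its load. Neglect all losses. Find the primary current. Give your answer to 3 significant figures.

I_p ≈ 4.23 A

For an ideal transformer I_p/I_s = N_s/N_p, so I_p = 0.503 × 404/48 = 4.23 A.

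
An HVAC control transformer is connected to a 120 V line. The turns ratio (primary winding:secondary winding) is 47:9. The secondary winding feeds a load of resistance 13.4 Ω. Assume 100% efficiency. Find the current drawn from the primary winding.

I_p ≈ 0.328 A

V_s = V_p × N_s/N_p = 120 × 9/47 = 22.979 V.
I_s = V_s/R = 22.979/13.4 = 1.7148 A.
For an ideal transformer I_p N_p = I_s N_s, so I_p = 1.7148 × 9/47 = 0.328 A.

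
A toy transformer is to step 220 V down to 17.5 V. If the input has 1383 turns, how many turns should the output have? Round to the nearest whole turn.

N_out = 110 turns

N_out/N_in = V_out/V_in, so N_out = 1383 × 17.5/220 = 110.0 ≈ 110 turns.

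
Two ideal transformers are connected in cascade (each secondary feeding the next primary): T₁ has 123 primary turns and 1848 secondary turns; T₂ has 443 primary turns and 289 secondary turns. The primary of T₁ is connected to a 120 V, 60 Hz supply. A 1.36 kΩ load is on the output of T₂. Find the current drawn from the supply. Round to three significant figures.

Secondary of T₁: V = 120.00 × 1848/123 = 1802.9 V.
Secondary of T₂: V = 1802.9 × 289/443 = 1176.2 V.
I_load = 1176.2/1360 = 0.86484 A, so P_out = 1176.2 × 0.86484 = 1017.2 W.
All ideal ⇒ P_in = P_out, so I_supply = 1017.2/120 = 8.48 A.

I_supply ≈ 8.48 A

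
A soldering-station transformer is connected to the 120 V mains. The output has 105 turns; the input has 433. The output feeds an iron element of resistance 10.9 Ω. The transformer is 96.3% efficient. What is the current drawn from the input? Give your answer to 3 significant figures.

I_in ≈ 0.672 A

V_out = 120 × 105/433 = 29.099 V.
I_out = V_out/R = 29.099/10.9 = 2.6697 A.
P_out = V_out I_out = 29.099 × 2.6697 = 77.685 W.
P_in = P_out/η = 77.685/0.963 = 80.670 W.
I_in = P_in/V_in = 80.670/120 = 0.672 A.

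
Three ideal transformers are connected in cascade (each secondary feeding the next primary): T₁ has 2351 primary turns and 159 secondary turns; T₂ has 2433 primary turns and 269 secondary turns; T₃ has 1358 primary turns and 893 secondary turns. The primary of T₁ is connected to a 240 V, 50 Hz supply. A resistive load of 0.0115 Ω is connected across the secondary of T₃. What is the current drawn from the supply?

I_supply ≈ 0.505 A

Secondary of T₁: V = 240.00 × 159/2351 = 16.231 V.
Secondary of T₂: V = 16.231 × 269/2433 = 1.7946 V.
Secondary of T₃: V = 1.7946 × 893/1358 = 1.1801 V.
I_load = 1.1801/0.0115 = 102.62 A, so P_out = 1.1801 × 102.62 = 121.10 W.
All ideal ⇒ P_in = P_out, so I_supply = 121.10/240 = 0.505 A.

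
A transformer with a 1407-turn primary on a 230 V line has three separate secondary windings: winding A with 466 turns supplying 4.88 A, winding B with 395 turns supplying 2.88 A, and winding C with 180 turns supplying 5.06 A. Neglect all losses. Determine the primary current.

I_p ≈ 3.07 A

V_A = 230 × 466/1407 = 76.176 V; V_B = 230 × 395/1407 = 64.570 V; V_C = 230 × 180/1407 = 29.424 V.
P_out = V_A I_A + V_B I_B + V_C I_C = 76.176×4.88 + 64.570×2.88 + 29.424×5.06 = 371.74 + 185.96 + 148.89 = 706.59 W.
Ideal ⇒ P_in = P_out, so I_p = P_out/V_p = 706.59/230 = 3.07 A.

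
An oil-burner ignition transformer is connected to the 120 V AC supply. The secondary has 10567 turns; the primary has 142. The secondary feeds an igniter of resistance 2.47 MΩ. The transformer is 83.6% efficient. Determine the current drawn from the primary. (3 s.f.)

I_p ≈ 0.322 A

V_s = 120 × 10567/142 = 8929.9 V.
I_s = V_s/R = 8929.9/(2.47×10^6) = 0.0036153 A.
P_out = V_s I_s = 8929.9 × 0.0036153 = 32.284 W.
P_in = P_out/η = 32.284/0.836 = 38.618 W.
I_p = P_in/V_p = 38.618/120 = 0.322 A.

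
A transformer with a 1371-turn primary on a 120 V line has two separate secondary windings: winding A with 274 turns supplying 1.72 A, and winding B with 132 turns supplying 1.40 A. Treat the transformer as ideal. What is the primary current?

I_p ≈ 0.479 A

V_A = 120 × 274/1371 = 23.982 V; V_B = 120 × 132/1371 = 11.554 V.
P_out = V_A I_A + V_B I_B = 23.982×1.72 + 11.554×1.40 = 41.250 + 16.175 = 57.425 W.
Ideal ⇒ P_in = P_out, so I_p = P_out/V_p = 57.425/120 = 0.479 A.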